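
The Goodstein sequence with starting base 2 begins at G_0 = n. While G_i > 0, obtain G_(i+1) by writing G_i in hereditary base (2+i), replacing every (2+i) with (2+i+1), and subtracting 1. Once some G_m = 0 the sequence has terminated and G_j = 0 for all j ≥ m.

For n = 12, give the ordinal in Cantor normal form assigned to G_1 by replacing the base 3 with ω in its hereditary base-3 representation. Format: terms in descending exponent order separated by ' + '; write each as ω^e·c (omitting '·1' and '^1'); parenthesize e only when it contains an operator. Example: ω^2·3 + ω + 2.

base 2: 12 = 2^(2 + 1) + 2^2; at 3: 3^(3 + 1) + 3^3 = 108; next = 107
base 3: 107 = 3^(3 + 1) + 2·3^2 + 2·3 + 2; at 4: 4^(4 + 1) + 2·4^2 + 2·4 + 2 = 1066; next = 1065

ω^(ω + 1) + ω^2·2 + ω·2 + 2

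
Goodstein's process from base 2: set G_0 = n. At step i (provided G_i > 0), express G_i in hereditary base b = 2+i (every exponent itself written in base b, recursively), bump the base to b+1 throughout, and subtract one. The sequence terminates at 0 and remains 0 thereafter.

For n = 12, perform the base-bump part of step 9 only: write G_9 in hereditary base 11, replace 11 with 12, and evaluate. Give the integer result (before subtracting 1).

106993205379372

(0) 12|_2 = 2^(2 + 1) + 2^2 ↦ 3^(3 + 1) + 3^3|_3 = 108 ⇒ 107
(1) 107|_3 = 3^(3 + 1) + 2·3^2 + 2·3 + 2 ↦ 4^(4 + 1) + 2·4^2 + 2·4 + 2|_4 = 1066 ⇒ 1065
(2) 1065|_4 = 4^(4 + 1) + 2·4^2 + 2·4 + 1 ↦ 5^(5 + 1) + 2·5^2 + 2·5 + 1|_5 = 15686 ⇒ 15685
(3) 15685|_5 = 5^(5 + 1) + 2·5^2 + 2·5 ↦ 6^(6 + 1) + 2·6^2 + 2·6|_6 = 280020 ⇒ 280019
(4) 280019|_6 = 6^(6 + 1) + 2·6^2 + 6 + 5 ↦ 7^(7 + 1) + 2·7^2 + 7 + 5|_7 = 5764911 ⇒ 5764910
(5) 5764910|_7 = 7^(7 + 1) + 2·7^2 + 7 + 4 ↦ 8^(8 + 1) + 2·8^2 + 8 + 4|_8 = 134217868 ⇒ 134217867
(6) 134217867|_8 = 8^(8 + 1) + 2·8^2 + 8 + 3 ↦ 9^(9 + 1) + 2·9^2 + 9 + 3|_9 = 3486784575 ⇒ 3486784574
(7) 3486784574|_9 = 9^(9 + 1) + 2·9^2 + 9 + 2 ↦ 10^(10 + 1) + 2·10^2 + 10 + 2|_10 = 100000000212 ⇒ 100000000211
(8) 100000000211|_10 = 10^(10 + 1) + 2·10^2 + 10 + 1 ↦ 11^(11 + 1) + 2·11^2 + 11 + 1|_11 = 3138428376975 ⇒ 3138428376974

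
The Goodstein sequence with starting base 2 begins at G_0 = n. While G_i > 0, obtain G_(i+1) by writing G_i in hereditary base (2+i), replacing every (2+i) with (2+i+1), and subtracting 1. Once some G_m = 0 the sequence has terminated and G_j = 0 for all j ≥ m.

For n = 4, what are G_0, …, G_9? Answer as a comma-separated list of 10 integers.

4 —HB2→ 2^2 —bump→ 3^3 = 27 —(−1)→ 26
26 —HB3→ 2·3^2 + 2·3 + 2 —bump→ 2·4^2 + 2·4 + 2 = 42 —(−1)→ 41
41 —HB4→ 2·4^2 + 2·4 + 1 —bump→ 2·5^2 + 2·5 + 1 = 61 —(−1)→ 60
60 —HB5→ 2·5^2 + 2·5 —bump→ 2·6^2 + 2·6 = 84 —(−1)→ 83
83 —HB6→ 2·6^2 + 6 + 5 —bump→ 2·7^2 + 7 + 5 = 110 —(−1)→ 109
109 —HB7→ 2·7^2 + 7 + 4 —bump→ 2·8^2 + 8 + 4 = 140 —(−1)→ 139
139 —HB8→ 2·8^2 + 8 + 3 —bump→ 2·9^2 + 9 + 3 = 174 —(−1)→ 173
173 —HB9→ 2·9^2 + 9 + 2 —bump→ 2·10^2 + 10 + 2 = 212 —(−1)→ 211
211 —HB10→ 2·10^2 + 10 + 1 —bump→ 2·11^2 + 11 + 1 = 254 —(−1)→ 253

4, 26, 41, 60, 83, 109, 139, 173, 211, 253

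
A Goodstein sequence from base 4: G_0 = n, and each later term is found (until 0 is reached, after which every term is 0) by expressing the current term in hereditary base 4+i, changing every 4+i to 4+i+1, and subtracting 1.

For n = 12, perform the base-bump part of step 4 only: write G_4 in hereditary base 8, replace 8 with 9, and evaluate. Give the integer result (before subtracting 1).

step 0: 12 = 3·4; sub 5 for 4: 3·5; = 15; G_1 = 15−1 = 14
step 1: 14 = 2·5 + 4; sub 6 for 5: 2·6 + 4; = 16; G_2 = 16−1 = 15
step 2: 15 = 2·6 + 3; sub 7 for 6: 2·7 + 3; = 17; G_3 = 17−1 = 16
step 3: 16 = 2·7 + 2; sub 8 for 7: 2·8 + 2; = 18; G_4 = 18−1 = 17
step 4: 17 = 2·8 + 1; sub 9 for 8: 2·9 + 1; = 19; G_5 = 19−1 = 18

19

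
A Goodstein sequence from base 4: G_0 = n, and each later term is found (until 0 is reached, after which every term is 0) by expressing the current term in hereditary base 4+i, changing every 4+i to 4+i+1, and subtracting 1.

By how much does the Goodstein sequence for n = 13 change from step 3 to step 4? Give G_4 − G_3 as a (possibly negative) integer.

13 —HB4→ 3·4 + 1 —bump→ 3·5 + 1 = 16 —(−1)→ 15
15 —HB5→ 3·5 —bump→ 3·6 = 18 —(−1)→ 17
17 —HB6→ 2·6 + 5 —bump→ 2·7 + 5 = 19 —(−1)→ 18
18 —HB7→ 2·7 + 4 —bump→ 2·8 + 4 = 20 —(−1)→ 19

1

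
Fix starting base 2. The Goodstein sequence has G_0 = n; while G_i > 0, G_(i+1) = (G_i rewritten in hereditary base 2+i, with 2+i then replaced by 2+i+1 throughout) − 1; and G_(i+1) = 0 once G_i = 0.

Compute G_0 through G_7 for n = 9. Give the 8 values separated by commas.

base 2: 9 = 2^(2 + 1) + 1; at 3: 3^(3 + 1) + 1 = 82; next = 81
base 3: 81 = 3^(3 + 1); at 4: 4^(4 + 1) = 1024; next = 1023
base 4: 1023 = 3·4^4 + 3·4^3 + 3·4^2 + 3·4 + 3; at 5: 3·5^5 + 3·5^3 + 3·5^2 + 3·5 + 3 = 9843; next = 9842
base 5: 9842 = 3·5^5 + 3·5^3 + 3·5^2 + 3·5 + 2; at 6: 3·6^6 + 3·6^3 + 3·6^2 + 3·6 + 2 = 140744; next = 140743
base 6: 140743 = 3·6^6 + 3·6^3 + 3·6^2 + 3·6 + 1; at 7: 3·7^7 + 3·7^3 + 3·7^2 + 3·7 + 1 = 2471827; next = 2471826
base 7: 2471826 = 3·7^7 + 3·7^3 + 3·7^2 + 3·7; at 8: 3·8^8 + 3·8^3 + 3·8^2 + 3·8 = 50333400; next = 50333399
base 8: 50333399 = 3·8^8 + 3·8^3 + 3·8^2 + 2·8 + 7; at 9: 3·9^9 + 3·9^3 + 3·9^2 + 2·9 + 7 = 1162263922; next = 1162263921

9, 81, 1023, 9842, 140743, 2471826, 50333399, 1162263921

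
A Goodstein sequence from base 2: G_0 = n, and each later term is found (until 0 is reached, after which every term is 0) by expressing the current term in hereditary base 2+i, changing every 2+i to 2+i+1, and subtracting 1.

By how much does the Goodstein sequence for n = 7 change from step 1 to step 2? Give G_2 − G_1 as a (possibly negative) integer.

229

(0) 7|_2 = 2^2 + 2 + 1 ↦ 3^3 + 3 + 1|_3 = 31 ⇒ 30
(1) 30|_3 = 3^3 + 3 ↦ 4^4 + 4|_4 = 260 ⇒ 259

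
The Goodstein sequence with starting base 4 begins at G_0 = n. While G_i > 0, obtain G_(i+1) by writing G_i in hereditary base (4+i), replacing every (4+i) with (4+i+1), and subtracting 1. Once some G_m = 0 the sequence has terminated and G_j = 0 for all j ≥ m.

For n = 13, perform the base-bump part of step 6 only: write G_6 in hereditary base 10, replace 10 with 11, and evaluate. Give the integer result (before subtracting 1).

23

[0] 13 ≡ 3·4 + 1 (base 4). Lift 5: 16. −1: 15.
[1] 15 ≡ 3·5 (base 5). Lift 6: 18. −1: 17.
[2] 17 ≡ 2·6 + 5 (base 6). Lift 7: 19. −1: 18.
[3] 18 ≡ 2·7 + 4 (base 7). Lift 8: 20. −1: 19.
[4] 19 ≡ 2·8 + 3 (base 8). Lift 9: 21. −1: 20.
[5] 20 ≡ 2·9 + 2 (base 9). Lift 10: 22. −1: 21.
[6] 21 ≡ 2·10 + 1 (base 10). Lift 11: 23. −1: 22.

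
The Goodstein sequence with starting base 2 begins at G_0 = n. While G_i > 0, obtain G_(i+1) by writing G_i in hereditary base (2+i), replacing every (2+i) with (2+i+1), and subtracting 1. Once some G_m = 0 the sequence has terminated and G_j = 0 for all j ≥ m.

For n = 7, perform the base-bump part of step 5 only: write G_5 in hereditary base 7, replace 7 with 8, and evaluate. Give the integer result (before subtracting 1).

G_0 = 7. HB_2(7) = 2^2 + 2 + 1. Bump = 31. G_1 = 30.
G_1 = 30. HB_3(30) = 3^3 + 3. Bump = 260. G_2 = 259.
G_2 = 259. HB_4(259) = 4^4 + 3. Bump = 3128. G_3 = 3127.
G_3 = 3127. HB_5(3127) = 5^5 + 2. Bump = 46658. G_4 = 46657.
G_4 = 46657. HB_6(46657) = 6^6 + 1. Bump = 823544. G_5 = 823543.
G_5 = 823543. HB_7(823543) = 7^7. Bump = 16777216. G_6 = 16777215.

16777216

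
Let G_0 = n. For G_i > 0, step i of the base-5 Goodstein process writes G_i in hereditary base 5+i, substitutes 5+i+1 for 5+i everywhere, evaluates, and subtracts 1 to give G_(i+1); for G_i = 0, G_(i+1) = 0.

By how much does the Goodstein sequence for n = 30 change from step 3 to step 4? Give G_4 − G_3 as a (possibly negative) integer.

16

30 —HB5→ 5^2 + 5 —bump→ 6^2 + 6 = 42 —(−1)→ 41
41 —HB6→ 6^2 + 5 —bump→ 7^2 + 5 = 54 —(−1)→ 53
53 —HB7→ 7^2 + 4 —bump→ 8^2 + 4 = 68 —(−1)→ 67
67 —HB8→ 8^2 + 3 —bump→ 9^2 + 3 = 84 —(−1)→ 83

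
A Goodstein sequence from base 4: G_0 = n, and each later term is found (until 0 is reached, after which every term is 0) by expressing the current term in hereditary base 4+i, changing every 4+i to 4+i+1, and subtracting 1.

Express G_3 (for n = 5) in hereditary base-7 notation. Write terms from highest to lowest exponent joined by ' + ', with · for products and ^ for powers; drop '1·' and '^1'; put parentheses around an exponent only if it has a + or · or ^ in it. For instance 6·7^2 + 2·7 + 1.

4

[0] 5 ≡ 4 + 1 (base 4). Lift 5: 6. −1: 5.
[1] 5 ≡ 5 (base 5). Lift 6: 6. −1: 5.
[2] 5 ≡ 5 (base 6). Lift 7: 5. −1: 4.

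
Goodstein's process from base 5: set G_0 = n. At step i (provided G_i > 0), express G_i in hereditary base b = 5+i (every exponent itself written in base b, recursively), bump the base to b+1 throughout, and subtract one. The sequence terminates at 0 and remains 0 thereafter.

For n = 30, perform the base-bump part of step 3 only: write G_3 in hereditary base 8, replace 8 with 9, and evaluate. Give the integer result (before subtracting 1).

[0] 30 ≡ 5^2 + 5 (base 5). Lift 6: 42. −1: 41.
[1] 41 ≡ 6^2 + 5 (base 6). Lift 7: 54. −1: 53.
[2] 53 ≡ 7^2 + 4 (base 7). Lift 8: 68. −1: 67.
[3] 67 ≡ 8^2 + 3 (base 8). Lift 9: 84. −1: 83.

84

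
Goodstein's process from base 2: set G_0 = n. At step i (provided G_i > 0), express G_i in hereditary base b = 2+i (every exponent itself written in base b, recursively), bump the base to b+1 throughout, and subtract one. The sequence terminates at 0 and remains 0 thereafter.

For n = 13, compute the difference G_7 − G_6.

3352567376

(0) 13|_2 = 2^(2 + 1) + 2^2 + 1 ↦ 3^(3 + 1) + 3^3 + 1|_3 = 109 ⇒ 108
(1) 108|_3 = 3^(3 + 1) + 3^3 ↦ 4^(4 + 1) + 4^4|_4 = 1280 ⇒ 1279
(2) 1279|_4 = 4^(4 + 1) + 3·4^3 + 3·4^2 + 3·4 + 3 ↦ 5^(5 + 1) + 3·5^3 + 3·5^2 + 3·5 + 3|_5 = 16093 ⇒ 16092
(3) 16092|_5 = 5^(5 + 1) + 3·5^3 + 3·5^2 + 3·5 + 2 ↦ 6^(6 + 1) + 3·6^3 + 3·6^2 + 3·6 + 2|_6 = 280712 ⇒ 280711
(4) 280711|_6 = 6^(6 + 1) + 3·6^3 + 3·6^2 + 3·6 + 1 ↦ 7^(7 + 1) + 3·7^3 + 3·7^2 + 3·7 + 1|_7 = 5765999 ⇒ 5765998
(5) 5765998|_7 = 7^(7 + 1) + 3·7^3 + 3·7^2 + 3·7 ↦ 8^(8 + 1) + 3·8^3 + 3·8^2 + 3·8|_8 = 134219480 ⇒ 134219479
(6) 134219479|_8 = 8^(8 + 1) + 3·8^3 + 3·8^2 + 2·8 + 7 ↦ 9^(9 + 1) + 3·9^3 + 3·9^2 + 2·9 + 7|_9 = 3486786856 ⇒ 3486786855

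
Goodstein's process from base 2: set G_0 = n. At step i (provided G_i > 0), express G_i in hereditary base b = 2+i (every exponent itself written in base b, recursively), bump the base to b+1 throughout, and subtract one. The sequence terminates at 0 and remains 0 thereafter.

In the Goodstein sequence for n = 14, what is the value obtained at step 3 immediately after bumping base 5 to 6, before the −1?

326592

[0] 14 ≡ 2^(2 + 1) + 2^2 + 2 (base 2). Lift 3: 111. −1: 110.
[1] 110 ≡ 3^(3 + 1) + 3^3 + 2 (base 3). Lift 4: 1282. −1: 1281.
[2] 1281 ≡ 4^(4 + 1) + 4^4 + 1 (base 4). Lift 5: 18751. −1: 18750.
[3] 18750 ≡ 5^(5 + 1) + 5^5 (base 5). Lift 6: 326592. −1: 326591.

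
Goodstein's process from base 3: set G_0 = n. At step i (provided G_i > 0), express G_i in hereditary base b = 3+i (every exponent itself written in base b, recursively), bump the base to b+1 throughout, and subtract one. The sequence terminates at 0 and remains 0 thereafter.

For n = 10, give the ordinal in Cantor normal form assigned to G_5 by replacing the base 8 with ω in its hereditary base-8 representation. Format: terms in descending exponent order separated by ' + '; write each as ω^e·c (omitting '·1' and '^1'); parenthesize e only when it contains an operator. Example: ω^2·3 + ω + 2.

ω·4 + 1

10 —HB3→ 3^2 + 1 —bump→ 4^2 + 1 = 17 —(−1)→ 16
16 —HB4→ 4^2 —bump→ 5^2 = 25 —(−1)→ 24
24 —HB5→ 4·5 + 4 —bump→ 4·6 + 4 = 28 —(−1)→ 27
27 —HB6→ 4·6 + 3 —bump→ 4·7 + 3 = 31 —(−1)→ 30
30 —HB7→ 4·7 + 2 —bump→ 4·8 + 2 = 34 —(−1)→ 33
33 —HB8→ 4·8 + 1 —bump→ 4·9 + 1 = 37 —(−1)→ 36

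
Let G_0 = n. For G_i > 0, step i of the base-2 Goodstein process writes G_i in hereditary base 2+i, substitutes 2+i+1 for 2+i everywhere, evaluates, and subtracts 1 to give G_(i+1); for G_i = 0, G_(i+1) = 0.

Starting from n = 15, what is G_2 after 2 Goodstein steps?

1283

i=0: 15 = 2^(2 + 1) + 2^2 + 2 + 1 (b=2); 2→3: 3^(3 + 1) + 3^3 + 3 + 1 = 112; 112−1 = 111
i=1: 111 = 3^(3 + 1) + 3^3 + 3 (b=3); 3→4: 4^(4 + 1) + 4^4 + 4 = 1284; 1284−1 = 1283
i=2: 1283 = 4^(4 + 1) + 4^4 + 3 (b=4); 4→5: 5^(5 + 1) + 5^5 + 3 = 18753; 18753−1 = 18752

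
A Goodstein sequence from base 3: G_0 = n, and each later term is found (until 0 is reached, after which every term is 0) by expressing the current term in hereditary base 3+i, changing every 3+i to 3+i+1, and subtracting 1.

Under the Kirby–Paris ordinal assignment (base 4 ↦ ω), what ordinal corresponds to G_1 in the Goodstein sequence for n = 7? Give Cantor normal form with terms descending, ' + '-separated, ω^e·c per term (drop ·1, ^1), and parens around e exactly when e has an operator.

7 —HB3→ 2·3 + 1 —bump→ 2·4 + 1 = 9 —(−1)→ 8
8 —HB4→ 2·4 —bump→ 2·5 = 10 —(−1)→ 9

ω·2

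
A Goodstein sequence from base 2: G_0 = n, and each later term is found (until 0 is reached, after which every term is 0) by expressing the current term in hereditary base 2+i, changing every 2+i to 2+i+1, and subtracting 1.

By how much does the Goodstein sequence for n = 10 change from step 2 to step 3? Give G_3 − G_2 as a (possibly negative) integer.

i=0: 10 = 2^(2 + 1) + 2 (b=2); 2→3: 3^(3 + 1) + 3 = 84; 84−1 = 83
i=1: 83 = 3^(3 + 1) + 2 (b=3); 3→4: 4^(4 + 1) + 2 = 1026; 1026−1 = 1025
i=2: 1025 = 4^(4 + 1) + 1 (b=4); 4→5: 5^(5 + 1) + 1 = 15626; 15626−1 = 15625

14600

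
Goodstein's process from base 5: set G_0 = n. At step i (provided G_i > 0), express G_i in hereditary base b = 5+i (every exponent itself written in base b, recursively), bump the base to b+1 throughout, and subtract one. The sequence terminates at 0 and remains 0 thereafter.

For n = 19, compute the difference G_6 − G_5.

1

(0) 19|_5 = 3·5 + 4 ↦ 3·6 + 4|_6 = 22 ⇒ 21
(1) 21|_6 = 3·6 + 3 ↦ 3·7 + 3|_7 = 24 ⇒ 23
(2) 23|_7 = 3·7 + 2 ↦ 3·8 + 2|_8 = 26 ⇒ 25
(3) 25|_8 = 3·8 + 1 ↦ 3·9 + 1|_9 = 28 ⇒ 27
(4) 27|_9 = 3·9 ↦ 3·10|_10 = 30 ⇒ 29
(5) 29|_10 = 2·10 + 9 ↦ 2·11 + 9|_11 = 31 ⇒ 30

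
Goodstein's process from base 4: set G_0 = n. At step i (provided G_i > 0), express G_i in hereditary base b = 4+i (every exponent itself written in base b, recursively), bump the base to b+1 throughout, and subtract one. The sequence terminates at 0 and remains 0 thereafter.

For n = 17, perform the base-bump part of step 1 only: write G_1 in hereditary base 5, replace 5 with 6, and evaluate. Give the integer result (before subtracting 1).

36

step 0: 17 = 4^2 + 1; sub 5 for 4: 5^2 + 1; = 26; G_1 = 26−1 = 25
step 1: 25 = 5^2; sub 6 for 5: 6^2; = 36; G_2 = 36−1 = 35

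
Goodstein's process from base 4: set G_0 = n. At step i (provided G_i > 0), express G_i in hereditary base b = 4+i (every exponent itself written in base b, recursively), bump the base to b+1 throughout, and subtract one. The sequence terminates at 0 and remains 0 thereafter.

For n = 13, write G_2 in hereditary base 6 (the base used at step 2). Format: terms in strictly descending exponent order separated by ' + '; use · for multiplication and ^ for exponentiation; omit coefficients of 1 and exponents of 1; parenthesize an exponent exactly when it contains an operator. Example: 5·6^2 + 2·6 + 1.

[0] 13 ≡ 3·4 + 1 (base 4). Lift 5: 16. −1: 15.
[1] 15 ≡ 3·5 (base 5). Lift 6: 18. −1: 17.
[2] 17 ≡ 2·6 + 5 (base 6). Lift 7: 19. −1: 18.

2·6 + 5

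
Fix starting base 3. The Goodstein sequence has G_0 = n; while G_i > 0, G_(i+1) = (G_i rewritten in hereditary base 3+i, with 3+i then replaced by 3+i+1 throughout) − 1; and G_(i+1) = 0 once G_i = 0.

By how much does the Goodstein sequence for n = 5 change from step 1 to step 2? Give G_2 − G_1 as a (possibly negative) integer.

5 —HB3→ 3 + 2 —bump→ 4 + 2 = 6 —(−1)→ 5
5 —HB4→ 4 + 1 —bump→ 5 + 1 = 6 —(−1)→ 5

0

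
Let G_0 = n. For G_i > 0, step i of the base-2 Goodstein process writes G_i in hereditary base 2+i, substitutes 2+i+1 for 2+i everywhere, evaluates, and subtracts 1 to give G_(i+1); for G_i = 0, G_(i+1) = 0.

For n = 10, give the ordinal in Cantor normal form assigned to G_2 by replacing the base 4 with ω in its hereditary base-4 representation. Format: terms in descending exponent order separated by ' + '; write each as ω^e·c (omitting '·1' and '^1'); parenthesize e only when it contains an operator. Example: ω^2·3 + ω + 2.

ω^(ω + 1) + 1

10 —HB2→ 2^(2 + 1) + 2 —bump→ 3^(3 + 1) + 3 = 84 —(−1)→ 83
83 —HB3→ 3^(3 + 1) + 2 —bump→ 4^(4 + 1) + 2 = 1026 —(−1)→ 1025
1025 —HB4→ 4^(4 + 1) + 1 —bump→ 5^(5 + 1) + 1 = 15626 —(−1)→ 15625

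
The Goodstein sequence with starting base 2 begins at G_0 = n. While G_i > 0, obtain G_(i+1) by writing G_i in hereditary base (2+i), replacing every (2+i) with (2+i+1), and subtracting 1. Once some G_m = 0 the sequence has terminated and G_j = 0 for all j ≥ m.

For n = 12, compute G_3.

15685

G_0 = 12. HB_2(12) = 2^(2 + 1) + 2^2. Bump = 108. G_1 = 107.
G_1 = 107. HB_3(107) = 3^(3 + 1) + 2·3^2 + 2·3 + 2. Bump = 1066. G_2 = 1065.
G_2 = 1065. HB_4(1065) = 4^(4 + 1) + 2·4^2 + 2·4 + 1. Bump = 15686. G_3 = 15685.
G_3 = 15685. HB_5(15685) = 5^(5 + 1) + 2·5^2 + 2·5. Bump = 280020. G_4 = 280019.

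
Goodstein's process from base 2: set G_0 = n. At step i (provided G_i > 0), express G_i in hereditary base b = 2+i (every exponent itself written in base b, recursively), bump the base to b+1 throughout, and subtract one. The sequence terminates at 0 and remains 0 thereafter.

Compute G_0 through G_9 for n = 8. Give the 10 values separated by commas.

8, 80, 553, 6310, 93395, 1647195, 33554571, 774841151, 20000000211, 570623341475

step 0: 8 = 2^(2 + 1); sub 3 for 2: 3^(3 + 1); = 81; G_1 = 81−1 = 80
step 1: 80 = 2·3^3 + 2·3^2 + 2·3 + 2; sub 4 for 3: 2·4^4 + 2·4^2 + 2·4 + 2; = 554; G_2 = 554−1 = 553
step 2: 553 = 2·4^4 + 2·4^2 + 2·4 + 1; sub 5 for 4: 2·5^5 + 2·5^2 + 2·5 + 1; = 6311; G_3 = 6311−1 = 6310
step 3: 6310 = 2·5^5 + 2·5^2 + 2·5; sub 6 for 5: 2·6^6 + 2·6^2 + 2·6; = 93396; G_4 = 93396−1 = 93395
step 4: 93395 = 2·6^6 + 2·6^2 + 6 + 5; sub 7 for 6: 2·7^7 + 2·7^2 + 7 + 5; = 1647196; G_5 = 1647196−1 = 1647195
step 5: 1647195 = 2·7^7 + 2·7^2 + 7 + 4; sub 8 for 7: 2·8^8 + 2·8^2 + 8 + 4; = 33554572; G_6 = 33554572−1 = 33554571
step 6: 33554571 = 2·8^8 + 2·8^2 + 8 + 3; sub 9 for 8: 2·9^9 + 2·9^2 + 9 + 3; = 774841152; G_7 = 774841152−1 = 774841151
step 7: 774841151 = 2·9^9 + 2·9^2 + 9 + 2; sub 10 for 9: 2·10^10 + 2·10^2 + 10 + 2; = 20000000212; G_8 = 20000000212−1 = 20000000211
step 8: 20000000211 = 2·10^10 + 2·10^2 + 10 + 1; sub 11 for 10: 2·11^11 + 2·11^2 + 11 + 1; = 570623341476; G_9 = 570623341476−1 = 570623341475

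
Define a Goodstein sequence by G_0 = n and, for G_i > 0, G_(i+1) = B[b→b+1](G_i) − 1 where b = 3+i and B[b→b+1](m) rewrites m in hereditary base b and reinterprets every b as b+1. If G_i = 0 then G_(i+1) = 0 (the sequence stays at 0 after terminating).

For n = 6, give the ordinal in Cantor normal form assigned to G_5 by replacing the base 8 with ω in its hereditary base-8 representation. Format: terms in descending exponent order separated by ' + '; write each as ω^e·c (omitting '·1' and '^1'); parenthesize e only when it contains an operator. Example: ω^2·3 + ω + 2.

7

(0) 6|_3 = 2·3 ↦ 2·4|_4 = 8 ⇒ 7
(1) 7|_4 = 4 + 3 ↦ 5 + 3|_5 = 8 ⇒ 7
(2) 7|_5 = 5 + 2 ↦ 6 + 2|_6 = 8 ⇒ 7
(3) 7|_6 = 6 + 1 ↦ 7 + 1|_7 = 8 ⇒ 7
(4) 7|_7 = 7 ↦ 8|_8 = 8 ⇒ 7
(5) 7|_8 = 7 ↦ 7|_9 = 7 ⇒ 6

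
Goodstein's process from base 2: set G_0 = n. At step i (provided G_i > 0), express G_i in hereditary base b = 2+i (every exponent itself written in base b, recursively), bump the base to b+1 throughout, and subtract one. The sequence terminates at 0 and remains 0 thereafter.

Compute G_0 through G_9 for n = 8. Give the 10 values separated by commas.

i=0: 8 = 2^(2 + 1) (b=2); 2→3: 3^(3 + 1) = 81; 81−1 = 80
i=1: 80 = 2·3^3 + 2·3^2 + 2·3 + 2 (b=3); 3→4: 2·4^4 + 2·4^2 + 2·4 + 2 = 554; 554−1 = 553
i=2: 553 = 2·4^4 + 2·4^2 + 2·4 + 1 (b=4); 4→5: 2·5^5 + 2·5^2 + 2·5 + 1 = 6311; 6311−1 = 6310
i=3: 6310 = 2·5^5 + 2·5^2 + 2·5 (b=5); 5→6: 2·6^6 + 2·6^2 + 2·6 = 93396; 93396−1 = 93395
i=4: 93395 = 2·6^6 + 2·6^2 + 6 + 5 (b=6); 6→7: 2·7^7 + 2·7^2 + 7 + 5 = 1647196; 1647196−1 = 1647195
i=5: 1647195 = 2·7^7 + 2·7^2 + 7 + 4 (b=7); 7→8: 2·8^8 + 2·8^2 + 8 + 4 = 33554572; 33554572−1 = 33554571
i=6: 33554571 = 2·8^8 + 2·8^2 + 8 + 3 (b=8); 8→9: 2·9^9 + 2·9^2 + 9 + 3 = 774841152; 774841152−1 = 774841151
i=7: 774841151 = 2·9^9 + 2·9^2 + 9 + 2 (b=9); 9→10: 2·10^10 + 2·10^2 + 10 + 2 = 20000000212; 20000000212−1 = 20000000211
i=8: 20000000211 = 2·10^10 + 2·10^2 + 10 + 1 (b=10); 10→11: 2·11^11 + 2·11^2 + 11 + 1 = 570623341476; 570623341476−1 = 570623341475

8, 80, 553, 6310, 93395, 1647195, 33554571, 774841151, 20000000211, 570623341475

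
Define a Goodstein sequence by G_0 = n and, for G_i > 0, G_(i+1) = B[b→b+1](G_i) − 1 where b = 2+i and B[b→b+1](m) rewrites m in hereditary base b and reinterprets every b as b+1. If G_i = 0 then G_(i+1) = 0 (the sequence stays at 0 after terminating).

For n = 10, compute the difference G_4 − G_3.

264310

i=0: 10 = 2^(2 + 1) + 2 (b=2); 2→3: 3^(3 + 1) + 3 = 84; 84−1 = 83
i=1: 83 = 3^(3 + 1) + 2 (b=3); 3→4: 4^(4 + 1) + 2 = 1026; 1026−1 = 1025
i=2: 1025 = 4^(4 + 1) + 1 (b=4); 4→5: 5^(5 + 1) + 1 = 15626; 15626−1 = 15625
i=3: 15625 = 5^(5 + 1) (b=5); 5→6: 6^(6 + 1) = 279936; 279936−1 = 279935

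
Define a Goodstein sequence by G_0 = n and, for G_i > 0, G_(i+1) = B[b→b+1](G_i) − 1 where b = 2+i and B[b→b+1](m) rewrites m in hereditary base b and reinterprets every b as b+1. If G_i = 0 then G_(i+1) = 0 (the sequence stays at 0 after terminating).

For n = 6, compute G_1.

29

step 0: 6 = 2^2 + 2; sub 3 for 2: 3^3 + 3; = 30; G_1 = 30−1 = 29
step 1: 29 = 3^3 + 2; sub 4 for 3: 4^4 + 2; = 258; G_2 = 258−1 = 257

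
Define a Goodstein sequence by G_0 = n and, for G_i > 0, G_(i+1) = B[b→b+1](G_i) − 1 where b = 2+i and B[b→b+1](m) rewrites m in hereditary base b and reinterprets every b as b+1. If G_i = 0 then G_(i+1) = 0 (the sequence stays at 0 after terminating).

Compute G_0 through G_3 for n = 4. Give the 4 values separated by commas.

4, 26, 41, 60

G_0=4  [base 2] 2^2  →[2↦3]→  3^3 = 27  −1 ⇒ G_1=26
G_1=26  [base 3] 2·3^2 + 2·3 + 2  →[3↦4]→  2·4^2 + 2·4 + 2 = 42  −1 ⇒ G_2=41
G_2=41  [base 4] 2·4^2 + 2·4 + 1  →[4↦5]→  2·5^2 + 2·5 + 1 = 61  −1 ⇒ G_3=60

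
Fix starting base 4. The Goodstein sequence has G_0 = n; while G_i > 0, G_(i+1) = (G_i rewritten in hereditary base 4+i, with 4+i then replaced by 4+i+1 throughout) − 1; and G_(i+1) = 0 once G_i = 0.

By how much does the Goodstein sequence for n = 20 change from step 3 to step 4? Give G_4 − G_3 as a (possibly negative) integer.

14

[0] 20 ≡ 4^2 + 4 (base 4). Lift 5: 30. −1: 29.
[1] 29 ≡ 5^2 + 4 (base 5). Lift 6: 40. −1: 39.
[2] 39 ≡ 6^2 + 3 (base 6). Lift 7: 52. −1: 51.
[3] 51 ≡ 7^2 + 2 (base 7). Lift 8: 66. −1: 65.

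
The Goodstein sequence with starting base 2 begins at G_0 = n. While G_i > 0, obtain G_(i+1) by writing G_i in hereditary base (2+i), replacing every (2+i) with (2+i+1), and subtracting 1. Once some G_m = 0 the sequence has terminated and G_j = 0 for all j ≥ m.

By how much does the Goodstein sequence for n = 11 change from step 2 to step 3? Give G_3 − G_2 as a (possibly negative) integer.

14600

step 0: 11 = 2^(2 + 1) + 2 + 1; sub 3 for 2: 3^(3 + 1) + 3 + 1; = 85; G_1 = 85−1 = 84
step 1: 84 = 3^(3 + 1) + 3; sub 4 for 3: 4^(4 + 1) + 4; = 1028; G_2 = 1028−1 = 1027
step 2: 1027 = 4^(4 + 1) + 3; sub 5 for 4: 5^(5 + 1) + 3; = 15628; G_3 = 15628−1 = 15627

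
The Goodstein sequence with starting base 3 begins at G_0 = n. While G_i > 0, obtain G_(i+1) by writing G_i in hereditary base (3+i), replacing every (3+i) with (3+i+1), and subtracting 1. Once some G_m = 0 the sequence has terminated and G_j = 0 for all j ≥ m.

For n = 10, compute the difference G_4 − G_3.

3

10 —HB3→ 3^2 + 1 —bump→ 4^2 + 1 = 17 —(−1)→ 16
16 —HB4→ 4^2 —bump→ 5^2 = 25 —(−1)→ 24
24 —HB5→ 4·5 + 4 —bump→ 4·6 + 4 = 28 —(−1)→ 27
27 —HB6→ 4·6 + 3 —bump→ 4·7 + 3 = 31 —(−1)→ 30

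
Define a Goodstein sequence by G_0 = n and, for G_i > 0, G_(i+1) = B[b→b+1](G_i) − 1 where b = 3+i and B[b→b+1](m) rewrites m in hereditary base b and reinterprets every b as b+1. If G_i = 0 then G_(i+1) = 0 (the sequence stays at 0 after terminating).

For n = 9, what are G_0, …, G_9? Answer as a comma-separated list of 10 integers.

9, 15, 17, 19, 21, 23, 24, 25, 26, 27

i=0: 9 = 3^2 (b=3); 3→4: 4^2 = 16; 16−1 = 15
i=1: 15 = 3·4 + 3 (b=4); 4→5: 3·5 + 3 = 18; 18−1 = 17
i=2: 17 = 3·5 + 2 (b=5); 5→6: 3·6 + 2 = 20; 20−1 = 19
i=3: 19 = 3·6 + 1 (b=6); 6→7: 3·7 + 1 = 22; 22−1 = 21
i=4: 21 = 3·7 (b=7); 7→8: 3·8 = 24; 24−1 = 23
i=5: 23 = 2·8 + 7 (b=8); 8→9: 2·9 + 7 = 25; 25−1 = 24
i=6: 24 = 2·9 + 6 (b=9); 9→10: 2·10 + 6 = 26; 26−1 = 25
i=7: 25 = 2·10 + 5 (b=10); 10→11: 2·11 + 5 = 27; 27−1 = 26
i=8: 26 = 2·11 + 4 (b=11); 11→12: 2·12 + 4 = 28; 28−1 = 27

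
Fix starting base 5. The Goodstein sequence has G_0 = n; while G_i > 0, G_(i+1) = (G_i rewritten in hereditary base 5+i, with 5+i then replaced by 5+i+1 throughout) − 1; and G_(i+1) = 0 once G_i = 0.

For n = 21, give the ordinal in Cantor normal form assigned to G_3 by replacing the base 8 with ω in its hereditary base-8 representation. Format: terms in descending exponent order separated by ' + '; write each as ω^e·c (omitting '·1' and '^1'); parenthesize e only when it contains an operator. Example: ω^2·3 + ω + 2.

21 —HB5→ 4·5 + 1 —bump→ 4·6 + 1 = 25 —(−1)→ 24
24 —HB6→ 4·6 —bump→ 4·7 = 28 —(−1)→ 27
27 —HB7→ 3·7 + 6 —bump→ 3·8 + 6 = 30 —(−1)→ 29
29 —HB8→ 3·8 + 5 —bump→ 3·9 + 5 = 32 —(−1)→ 31

ω·3 + 5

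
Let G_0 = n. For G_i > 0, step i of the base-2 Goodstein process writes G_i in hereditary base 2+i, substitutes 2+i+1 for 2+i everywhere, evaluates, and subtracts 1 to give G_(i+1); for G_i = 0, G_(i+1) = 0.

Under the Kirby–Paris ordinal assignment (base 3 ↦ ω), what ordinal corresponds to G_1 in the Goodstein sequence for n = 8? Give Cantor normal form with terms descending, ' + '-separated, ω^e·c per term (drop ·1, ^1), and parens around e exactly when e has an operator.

[0] 8 ≡ 2^(2 + 1) (base 2). Lift 3: 81. −1: 80.
[1] 80 ≡ 2·3^3 + 2·3^2 + 2·3 + 2 (base 3). Lift 4: 554. −1: 553.

ω^ω·2 + ω^2·2 + ω·2 + 2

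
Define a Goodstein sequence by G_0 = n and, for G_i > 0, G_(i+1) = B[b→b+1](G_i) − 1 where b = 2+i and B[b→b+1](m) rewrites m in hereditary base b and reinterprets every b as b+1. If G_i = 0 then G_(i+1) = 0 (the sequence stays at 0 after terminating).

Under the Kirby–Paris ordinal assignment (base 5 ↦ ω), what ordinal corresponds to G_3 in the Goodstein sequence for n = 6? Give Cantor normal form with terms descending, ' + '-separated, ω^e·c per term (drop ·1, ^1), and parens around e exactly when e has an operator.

G_0=6  [base 2] 2^2 + 2  →[2↦3]→  3^3 + 3 = 30  −1 ⇒ G_1=29
G_1=29  [base 3] 3^3 + 2  →[3↦4]→  4^4 + 2 = 258  −1 ⇒ G_2=257
G_2=257  [base 4] 4^4 + 1  →[4↦5]→  5^5 + 1 = 3126  −1 ⇒ G_3=3125
G_3=3125  [base 5] 5^5  →[5↦6]→  6^6 = 46656  −1 ⇒ G_4=46655

ω^ω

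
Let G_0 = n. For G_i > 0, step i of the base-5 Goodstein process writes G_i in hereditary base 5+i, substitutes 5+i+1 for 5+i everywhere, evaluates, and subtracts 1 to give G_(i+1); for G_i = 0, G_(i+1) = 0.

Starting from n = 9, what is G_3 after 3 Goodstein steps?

i=0: 9 = 5 + 4 (b=5); 5→6: 6 + 4 = 10; 10−1 = 9
i=1: 9 = 6 + 3 (b=6); 6→7: 7 + 3 = 10; 10−1 = 9
i=2: 9 = 7 + 2 (b=7); 7→8: 8 + 2 = 10; 10−1 = 9
i=3: 9 = 8 + 1 (b=8); 8→9: 9 + 1 = 10; 10−1 = 9

9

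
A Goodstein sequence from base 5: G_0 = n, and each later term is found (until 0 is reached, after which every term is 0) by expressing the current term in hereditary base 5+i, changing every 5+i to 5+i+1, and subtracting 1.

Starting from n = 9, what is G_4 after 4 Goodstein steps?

(0) 9|_5 = 5 + 4 ↦ 6 + 4|_6 = 10 ⇒ 9
(1) 9|_6 = 6 + 3 ↦ 7 + 3|_7 = 10 ⇒ 9
(2) 9|_7 = 7 + 2 ↦ 8 + 2|_8 = 10 ⇒ 9
(3) 9|_8 = 8 + 1 ↦ 9 + 1|_9 = 10 ⇒ 9
(4) 9|_9 = 9 ↦ 10|_10 = 10 ⇒ 9

9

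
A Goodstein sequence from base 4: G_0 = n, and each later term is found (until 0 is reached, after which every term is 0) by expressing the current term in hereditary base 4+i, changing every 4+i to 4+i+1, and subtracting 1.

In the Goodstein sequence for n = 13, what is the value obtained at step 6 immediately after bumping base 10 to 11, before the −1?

23

13 —HB4→ 3·4 + 1 —bump→ 3·5 + 1 = 16 —(−1)→ 15
15 —HB5→ 3·5 —bump→ 3·6 = 18 —(−1)→ 17
17 —HB6→ 2·6 + 5 —bump→ 2·7 + 5 = 19 —(−1)→ 18
18 —HB7→ 2·7 + 4 —bump→ 2·8 + 4 = 20 —(−1)→ 19
19 —HB8→ 2·8 + 3 —bump→ 2·9 + 3 = 21 —(−1)→ 20
20 —HB9→ 2·9 + 2 —bump→ 2·10 + 2 = 22 —(−1)→ 21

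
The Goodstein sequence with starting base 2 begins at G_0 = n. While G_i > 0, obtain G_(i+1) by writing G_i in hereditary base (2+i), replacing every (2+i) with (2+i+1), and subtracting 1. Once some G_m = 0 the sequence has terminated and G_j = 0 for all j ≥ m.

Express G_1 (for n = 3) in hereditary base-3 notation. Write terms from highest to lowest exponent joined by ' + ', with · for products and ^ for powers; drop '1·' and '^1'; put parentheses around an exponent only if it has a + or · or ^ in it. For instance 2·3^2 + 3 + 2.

i=0: 3 = 2 + 1 (b=2); 2→3: 3 + 1 = 4; 4−1 = 3
i=1: 3 = 3 (b=3); 3→4: 4 = 4; 4−1 = 3

3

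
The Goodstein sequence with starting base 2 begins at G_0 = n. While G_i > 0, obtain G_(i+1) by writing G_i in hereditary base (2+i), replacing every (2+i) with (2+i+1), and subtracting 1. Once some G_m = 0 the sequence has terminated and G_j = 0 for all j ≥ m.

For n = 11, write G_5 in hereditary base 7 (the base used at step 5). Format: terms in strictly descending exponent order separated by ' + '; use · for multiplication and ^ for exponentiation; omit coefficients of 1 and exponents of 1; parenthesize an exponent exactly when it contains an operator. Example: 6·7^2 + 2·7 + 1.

7^(7 + 1)

(0) 11|_2 = 2^(2 + 1) + 2 + 1 ↦ 3^(3 + 1) + 3 + 1|_3 = 85 ⇒ 84
(1) 84|_3 = 3^(3 + 1) + 3 ↦ 4^(4 + 1) + 4|_4 = 1028 ⇒ 1027
(2) 1027|_4 = 4^(4 + 1) + 3 ↦ 5^(5 + 1) + 3|_5 = 15628 ⇒ 15627
(3) 15627|_5 = 5^(5 + 1) + 2 ↦ 6^(6 + 1) + 2|_6 = 279938 ⇒ 279937
(4) 279937|_6 = 6^(6 + 1) + 1 ↦ 7^(7 + 1) + 1|_7 = 5764802 ⇒ 5764801
(5) 5764801|_7 = 7^(7 + 1) ↦ 8^(8 + 1)|_8 = 134217728 ⇒ 134217727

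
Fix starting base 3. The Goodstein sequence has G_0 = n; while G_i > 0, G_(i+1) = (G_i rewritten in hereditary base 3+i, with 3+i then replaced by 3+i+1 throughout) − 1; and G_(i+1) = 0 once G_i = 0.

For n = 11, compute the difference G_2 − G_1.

G_0 = 11. HB_3(11) = 3^2 + 2. Bump = 18. G_1 = 17.
G_1 = 17. HB_4(17) = 4^2 + 1. Bump = 26. G_2 = 25.

8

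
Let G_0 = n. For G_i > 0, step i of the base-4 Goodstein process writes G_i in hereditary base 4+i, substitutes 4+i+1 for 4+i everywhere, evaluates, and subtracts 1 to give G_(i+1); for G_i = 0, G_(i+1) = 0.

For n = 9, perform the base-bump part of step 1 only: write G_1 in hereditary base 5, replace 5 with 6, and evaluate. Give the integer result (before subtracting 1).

12

step 0: 9 = 2·4 + 1; sub 5 for 4: 2·5 + 1; = 11; G_1 = 11−1 = 10
step 1: 10 = 2·5; sub 6 for 5: 2·6; = 12; G_2 = 12−1 = 11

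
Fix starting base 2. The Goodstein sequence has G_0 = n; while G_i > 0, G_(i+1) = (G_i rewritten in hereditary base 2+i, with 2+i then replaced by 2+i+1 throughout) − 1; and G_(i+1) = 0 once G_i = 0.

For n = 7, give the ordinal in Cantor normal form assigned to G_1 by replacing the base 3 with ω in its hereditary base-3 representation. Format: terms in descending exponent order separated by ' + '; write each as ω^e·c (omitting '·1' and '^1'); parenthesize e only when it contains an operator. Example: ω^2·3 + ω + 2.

G_0 = 7. HB_2(7) = 2^2 + 2 + 1. Bump = 31. G_1 = 30.
G_1 = 30. HB_3(30) = 3^3 + 3. Bump = 260. G_2 = 259.

ω^ω + ω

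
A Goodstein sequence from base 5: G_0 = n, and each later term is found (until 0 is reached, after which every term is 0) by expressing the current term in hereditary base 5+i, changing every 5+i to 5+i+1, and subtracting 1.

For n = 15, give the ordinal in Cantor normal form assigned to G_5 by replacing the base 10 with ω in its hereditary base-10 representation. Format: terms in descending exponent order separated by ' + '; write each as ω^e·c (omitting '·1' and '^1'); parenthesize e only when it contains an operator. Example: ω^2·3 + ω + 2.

ω·2 + 1

i=0: 15 = 3·5 (b=5); 5→6: 3·6 = 18; 18−1 = 17
i=1: 17 = 2·6 + 5 (b=6); 6→7: 2·7 + 5 = 19; 19−1 = 18
i=2: 18 = 2·7 + 4 (b=7); 7→8: 2·8 + 4 = 20; 20−1 = 19
i=3: 19 = 2·8 + 3 (b=8); 8→9: 2·9 + 3 = 21; 21−1 = 20
i=4: 20 = 2·9 + 2 (b=9); 9→10: 2·10 + 2 = 22; 22−1 = 21
i=5: 21 = 2·10 + 1 (b=10); 10→11: 2·11 + 1 = 23; 23−1 = 22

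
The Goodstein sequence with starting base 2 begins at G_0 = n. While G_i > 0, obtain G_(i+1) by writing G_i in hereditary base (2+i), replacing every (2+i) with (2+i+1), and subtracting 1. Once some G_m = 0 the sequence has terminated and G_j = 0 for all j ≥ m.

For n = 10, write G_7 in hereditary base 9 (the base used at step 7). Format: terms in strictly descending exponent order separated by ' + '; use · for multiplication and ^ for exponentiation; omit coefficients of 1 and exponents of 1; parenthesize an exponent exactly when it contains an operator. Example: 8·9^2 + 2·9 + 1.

G_0 = 10. HB_2(10) = 2^(2 + 1) + 2. Bump = 84. G_1 = 83.
G_1 = 83. HB_3(83) = 3^(3 + 1) + 2. Bump = 1026. G_2 = 1025.
G_2 = 1025. HB_4(1025) = 4^(4 + 1) + 1. Bump = 15626. G_3 = 15625.
G_3 = 15625. HB_5(15625) = 5^(5 + 1). Bump = 279936. G_4 = 279935.
G_4 = 279935. HB_6(279935) = 5·6^6 + 5·6^5 + 5·6^4 + 5·6^3 + 5·6^2 + 5·6 + 5. Bump = 4215755. G_5 = 4215754.
G_5 = 4215754. HB_7(4215754) = 5·7^7 + 5·7^5 + 5·7^4 + 5·7^3 + 5·7^2 + 5·7 + 4. Bump = 84073324. G_6 = 84073323.
G_6 = 84073323. HB_8(84073323) = 5·8^8 + 5·8^5 + 5·8^4 + 5·8^3 + 5·8^2 + 5·8 + 3. Bump = 1937434593. G_7 = 1937434592.

5·9^9 + 5·9^5 + 5·9^4 + 5·9^3 + 5·9^2 + 5·9 + 2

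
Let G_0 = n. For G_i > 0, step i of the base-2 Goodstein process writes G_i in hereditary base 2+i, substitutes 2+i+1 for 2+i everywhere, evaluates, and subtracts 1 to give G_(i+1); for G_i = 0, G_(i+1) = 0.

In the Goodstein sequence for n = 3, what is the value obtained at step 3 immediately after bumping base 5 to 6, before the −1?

2

[0] 3 ≡ 2 + 1 (base 2). Lift 3: 4. −1: 3.
[1] 3 ≡ 3 (base 3). Lift 4: 4. −1: 3.
[2] 3 ≡ 3 (base 4). Lift 5: 3. −1: 2.
[3] 2 ≡ 2 (base 5). Lift 6: 2. −1: 1.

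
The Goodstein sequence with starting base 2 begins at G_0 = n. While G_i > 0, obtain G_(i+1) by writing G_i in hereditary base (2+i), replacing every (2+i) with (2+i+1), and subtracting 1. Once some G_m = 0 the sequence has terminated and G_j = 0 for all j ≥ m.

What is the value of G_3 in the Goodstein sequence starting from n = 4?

G_0 = 4. HB_2(4) = 2^2. Bump = 27. G_1 = 26.
G_1 = 26. HB_3(26) = 2·3^2 + 2·3 + 2. Bump = 42. G_2 = 41.
G_2 = 41. HB_4(41) = 2·4^2 + 2·4 + 1. Bump = 61. G_3 = 60.

60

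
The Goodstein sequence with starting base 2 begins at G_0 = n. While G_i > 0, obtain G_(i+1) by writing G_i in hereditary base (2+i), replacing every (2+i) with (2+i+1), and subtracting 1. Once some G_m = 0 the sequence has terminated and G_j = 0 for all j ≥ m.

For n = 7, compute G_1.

base 2: 7 = 2^2 + 2 + 1; at 3: 3^3 + 3 + 1 = 31; next = 30
base 3: 30 = 3^3 + 3; at 4: 4^4 + 4 = 260; next = 259

30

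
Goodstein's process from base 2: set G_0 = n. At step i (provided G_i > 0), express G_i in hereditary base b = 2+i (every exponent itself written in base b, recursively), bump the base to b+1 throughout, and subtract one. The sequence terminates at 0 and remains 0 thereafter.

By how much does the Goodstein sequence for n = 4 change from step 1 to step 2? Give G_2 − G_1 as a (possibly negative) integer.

G_0=4  [base 2] 2^2  →[2↦3]→  3^3 = 27  −1 ⇒ G_1=26
G_1=26  [base 3] 2·3^2 + 2·3 + 2  →[3↦4]→  2·4^2 + 2·4 + 2 = 42  −1 ⇒ G_2=41

15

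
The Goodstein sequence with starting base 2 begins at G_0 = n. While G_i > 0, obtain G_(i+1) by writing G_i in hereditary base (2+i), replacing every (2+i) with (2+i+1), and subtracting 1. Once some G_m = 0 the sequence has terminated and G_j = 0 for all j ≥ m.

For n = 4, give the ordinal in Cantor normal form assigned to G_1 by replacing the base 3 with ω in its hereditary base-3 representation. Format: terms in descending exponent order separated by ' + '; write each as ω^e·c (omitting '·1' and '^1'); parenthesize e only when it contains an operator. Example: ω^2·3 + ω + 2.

G_0=4  [base 2] 2^2  →[2↦3]→  3^3 = 27  −1 ⇒ G_1=26
G_1=26  [base 3] 2·3^2 + 2·3 + 2  →[3↦4]→  2·4^2 + 2·4 + 2 = 42  −1 ⇒ G_2=41

ω^2·2 + ω·2 + 2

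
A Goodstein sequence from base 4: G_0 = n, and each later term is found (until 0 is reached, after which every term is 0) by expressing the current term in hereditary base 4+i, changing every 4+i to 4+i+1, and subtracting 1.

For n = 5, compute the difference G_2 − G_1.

base 4: 5 = 4 + 1; at 5: 5 + 1 = 6; next = 5
base 5: 5 = 5; at 6: 6 = 6; next = 5

0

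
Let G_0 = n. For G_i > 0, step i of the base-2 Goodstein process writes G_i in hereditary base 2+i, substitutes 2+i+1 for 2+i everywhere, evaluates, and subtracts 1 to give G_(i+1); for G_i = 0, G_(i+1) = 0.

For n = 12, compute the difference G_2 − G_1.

step 0: 12 = 2^(2 + 1) + 2^2; sub 3 for 2: 3^(3 + 1) + 3^3; = 108; G_1 = 108−1 = 107
step 1: 107 = 3^(3 + 1) + 2·3^2 + 2·3 + 2; sub 4 for 3: 4^(4 + 1) + 2·4^2 + 2·4 + 2; = 1066; G_2 = 1066−1 = 1065

958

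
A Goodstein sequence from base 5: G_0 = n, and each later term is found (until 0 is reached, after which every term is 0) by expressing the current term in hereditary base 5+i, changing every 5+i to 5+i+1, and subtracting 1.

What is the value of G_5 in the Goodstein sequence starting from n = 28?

87

28 —HB5→ 5^2 + 3 —bump→ 6^2 + 3 = 39 —(−1)→ 38
38 —HB6→ 6^2 + 2 —bump→ 7^2 + 2 = 51 —(−1)→ 50
50 —HB7→ 7^2 + 1 —bump→ 8^2 + 1 = 65 —(−1)→ 64
64 —HB8→ 8^2 —bump→ 9^2 = 81 —(−1)→ 80
80 —HB9→ 8·9 + 8 —bump→ 8·10 + 8 = 88 —(−1)→ 87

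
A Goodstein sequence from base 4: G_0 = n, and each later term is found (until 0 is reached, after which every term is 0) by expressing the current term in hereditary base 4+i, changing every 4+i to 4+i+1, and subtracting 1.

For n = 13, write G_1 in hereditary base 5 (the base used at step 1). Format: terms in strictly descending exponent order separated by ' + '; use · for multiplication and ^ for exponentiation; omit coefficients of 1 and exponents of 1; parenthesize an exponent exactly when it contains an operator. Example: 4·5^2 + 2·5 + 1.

(0) 13|_4 = 3·4 + 1 ↦ 3·5 + 1|_5 = 16 ⇒ 15
(1) 15|_5 = 3·5 ↦ 3·6|_6 = 18 ⇒ 17

3·5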